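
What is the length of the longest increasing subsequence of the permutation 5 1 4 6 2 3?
3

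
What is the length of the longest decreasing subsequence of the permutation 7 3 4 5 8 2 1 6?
4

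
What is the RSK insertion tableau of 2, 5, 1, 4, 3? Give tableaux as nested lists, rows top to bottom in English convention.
Insert 2: appended to row 1. P = [[2]].
Insert 5: appended to row 1. P = [[2, 5]].
Insert 1: 1 bumps 2 from row 1; 2 starts row 2. P = [[1, 5], [2]].
Insert 4: 4 bumps 5 from row 1; 5 appends to row 2. P = [[1, 4], [2, 5]].
Insert 3: 3 bumps 4 from row 1; 4 bumps 5 from row 2; 5 starts row 3. P = [[1, 3], [2, 4], [5]].

So P = [[1, 3], [2, 4], [5]].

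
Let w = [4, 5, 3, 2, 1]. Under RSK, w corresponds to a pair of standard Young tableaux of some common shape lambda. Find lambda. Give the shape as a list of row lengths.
Row-insert each entry into an empty tableau.

After inserting 4: P = [[4]].
After inserting 5: P = [[4, 5]].
After inserting 3: P = [[3, 5], [4]].
After inserting 2: P = [[2, 5], [3], [4]].
After inserting 1: P = [[1, 5], [2], [3], [4]].

The final insertion tableau P = [[1, 5], [2], [3], [4]] has shape [2, 1, 1, 1].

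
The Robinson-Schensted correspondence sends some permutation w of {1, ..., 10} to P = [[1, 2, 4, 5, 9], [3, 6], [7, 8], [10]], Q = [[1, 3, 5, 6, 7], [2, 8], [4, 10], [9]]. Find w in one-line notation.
Reverse the RSK construction: for i from n down to 1, find the cell of Q containing i, remove the entry at that cell from P, and reverse-bump it up through P; the value ejected from row 1 is w(i).

Step i=10: Q has 10 at row 3, column 2; remove 8 from row 3 of P and reverse-bump: 8 enters row 2 and ejects 6; 6 enters row 1 and ejects 5. So w(10) = 5. P is now [[1, 2, 4, 6, 9], [3, 8], [7], [10]].
Step i=9: Q has 9 at row 4, column 1; remove 10 from row 4 of P and reverse-bump: 10 enters row 3 and ejects 7; 7 enters row 2 and ejects 3; 3 enters row 1 and ejects 2. So w(9) = 2. P is now [[1, 3, 4, 6, 9], [7, 8], [10]].
Step i=8: Q has 8 at row 2, column 2; remove 8 from row 2 of P and reverse-bump: 8 enters row 1 and ejects 6. So w(8) = 6. P is now [[1, 3, 4, 8, 9], [7], [10]].
Step i=7: Q has 7 at row 1, column 5; remove that cell from P, ejecting 9. So w(7) = 9. P is now [[1, 3, 4, 8], [7], [10]].
Step i=6: Q has 6 at row 1, column 4; remove that cell from P, ejecting 8. So w(6) = 8. P is now [[1, 3, 4], [7], [10]].
Step i=5: Q has 5 at row 1, column 3; remove that cell from P, ejecting 4. So w(5) = 4. P is now [[1, 3], [7], [10]].
Step i=4: Q has 4 at row 3, column 1; remove 10 from row 3 of P and reverse-bump: 10 enters row 2 and ejects 7; 7 enters row 1 and ejects 3. So w(4) = 3. P is now [[1, 7], [10]].
Step i=3: Q has 3 at row 1, column 2; remove that cell from P, ejecting 7. So w(3) = 7. P is now [[1], [10]].
Step i=2: Q has 2 at row 2, column 1; remove 10 from row 2 of P and reverse-bump: 10 enters row 1 and ejects 1. So w(2) = 1. P is now [[10]].
Step i=1: Q has 1 at row 1, column 1; remove that cell from P, ejecting 10. So w(1) = 10. P is now [].

So w = 10 1 7 3 4 8 9 6 2 5.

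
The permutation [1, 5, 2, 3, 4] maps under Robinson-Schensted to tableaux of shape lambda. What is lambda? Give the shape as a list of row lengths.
[4, 1]

RSK row insertion gives P = [[1, 2, 3, 4], [5]], which has shape [4, 1].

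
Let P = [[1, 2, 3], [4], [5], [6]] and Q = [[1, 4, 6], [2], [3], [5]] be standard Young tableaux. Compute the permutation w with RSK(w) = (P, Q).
6 5 1 4 2 3

Reverse the RSK construction: for i from n down to 1, find the cell of Q containing i, remove the entry at that cell from P, and reverse-bump it up through P; the value ejected from row 1 is w(i).

Step i=6: Q has 6 at row 1, column 3; remove that cell from P, ejecting 3. So w(6) = 3. P is now [[1, 2], [4], [5], [6]].
Step i=5: Q has 5 at row 4, column 1; remove 6 from row 4 of P and reverse-bump: 6 enters row 3 and ejects 5; 5 enters row 2 and ejects 4; 4 enters row 1 and ejects 2. So w(5) = 2. P is now [[1, 4], [5], [6]].
Step i=4: Q has 4 at row 1, column 2; remove that cell from P, ejecting 4. So w(4) = 4. P is now [[1], [5], [6]].
Step i=3: Q has 3 at row 3, column 1; remove 6 from row 3 of P and reverse-bump: 6 enters row 2 and ejects 5; 5 enters row 1 and ejects 1. So w(3) = 1. P is now [[5], [6]].
Step i=2: Q has 2 at row 2, column 1; remove 6 from row 2 of P and reverse-bump: 6 enters row 1 and ejects 5. So w(2) = 5. P is now [[6]].
Step i=1: Q has 1 at row 1, column 1; remove that cell from P, ejecting 6. So w(1) = 6. P is now [].

So w = 6 5 1 4 2 3.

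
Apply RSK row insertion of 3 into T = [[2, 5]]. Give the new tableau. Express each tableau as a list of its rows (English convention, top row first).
In row 1, 3 replaces 5 (the leftmost entry greater than 3); 5 is bumped to row 2. 5 starts a new row 2. The new tableau is [[2, 3], [5]].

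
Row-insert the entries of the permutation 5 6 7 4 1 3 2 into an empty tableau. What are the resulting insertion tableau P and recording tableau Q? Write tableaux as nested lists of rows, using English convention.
P = [[1, 2, 7], [3, 6], [4], [5]], Q = [[1, 2, 3], [4, 6], [5], [7]]

Insert each entry of the permutation into P by Schensted row insertion, recording in Q the position of each new cell.

Insert 5: appended to row 1. P = [[5]].
Insert 6: appended to row 1. P = [[5, 6]].
Insert 7: appended to row 1. P = [[5, 6, 7]].
Insert 4: 4 bumps 5 from row 1; 5 starts row 2. P = [[4, 6, 7], [5]].
Insert 1: 1 bumps 4 from row 1; 4 bumps 5 from row 2; 5 starts row 3. P = [[1, 6, 7], [4], [5]].
Insert 3: 3 bumps 6 from row 1; 6 appends to row 2. P = [[1, 3, 7], [4, 6], [5]].
Insert 2: 2 bumps 3 from row 1; 3 bumps 4 from row 2; 4 bumps 5 from row 3; 5 starts row 4. P = [[1, 2, 7], [3, 6], [4], [5]].

So P = [[1, 2, 7], [3, 6], [4], [5]], Q = [[1, 2, 3], [4, 6], [5], [7]].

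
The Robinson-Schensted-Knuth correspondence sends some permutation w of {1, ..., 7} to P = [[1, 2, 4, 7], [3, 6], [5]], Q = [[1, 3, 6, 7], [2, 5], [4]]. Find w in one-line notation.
5 3 6 1 2 4 7

Reverse RSK: for i = n, n-1, ..., 1, locate i in Q, remove the corresponding corner cell from P, and reverse-bump its entry up through P; the value ejected from row 1 is w(i).

So w = 5 3 6 1 2 4 7.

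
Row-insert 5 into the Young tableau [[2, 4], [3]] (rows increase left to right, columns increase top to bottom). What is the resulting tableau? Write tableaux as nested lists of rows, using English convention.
5 is larger than every entry of row 1, so it is appended to row 1. The new tableau is [[2, 4, 5], [3]].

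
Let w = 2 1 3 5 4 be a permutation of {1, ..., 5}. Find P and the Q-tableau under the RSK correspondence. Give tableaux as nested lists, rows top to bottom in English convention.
Insert each entry of the permutation into P by Schensted row insertion, recording in Q the position of each new cell.

Insert 2: appended to row 1. P = [[2]], Q = [[1]].
Insert 1: 1 bumps 2 from row 1; 2 starts row 2. P = [[1], [2]], Q = [[1], [2]].
Insert 3: appended to row 1. P = [[1, 3], [2]], Q = [[1, 3], [2]].
Insert 5: appended to row 1. P = [[1, 3, 5], [2]], Q = [[1, 3, 4], [2]].
Insert 4: 4 bumps 5 from row 1; 5 appends to row 2. P = [[1, 3, 4], [2, 5]], Q = [[1, 3, 4], [2, 5]].

So P = [[1, 3, 4], [2, 5]], Q = [[1, 3, 4], [2, 5]].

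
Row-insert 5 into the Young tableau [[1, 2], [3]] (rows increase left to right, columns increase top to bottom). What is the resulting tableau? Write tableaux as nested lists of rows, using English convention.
5 is larger than every entry of row 1, so it is appended to row 1. The new tableau is [[1, 2, 5], [3]].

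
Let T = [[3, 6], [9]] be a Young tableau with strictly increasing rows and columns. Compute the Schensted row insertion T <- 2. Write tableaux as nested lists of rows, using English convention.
In row 1, 2 replaces 3 (the leftmost entry greater than 2); 3 is bumped to row 2. In row 2, 3 replaces 9 (the leftmost entry greater than 3); 9 is bumped to row 3. 9 starts a new row 3. The new tableau is [[2, 6], [3], [9]].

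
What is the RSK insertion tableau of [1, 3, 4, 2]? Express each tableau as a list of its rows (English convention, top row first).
P = [[1, 2, 4], [3]]

Insert 1: appended to row 1. P = [[1]].
Insert 3: appended to row 1. P = [[1, 3]].
Insert 4: appended to row 1. P = [[1, 3, 4]].
Insert 2: 2 bumps 3 from row 1; 3 starts row 2. P = [[1, 2, 4], [3]].

So P = [[1, 2, 4], [3]].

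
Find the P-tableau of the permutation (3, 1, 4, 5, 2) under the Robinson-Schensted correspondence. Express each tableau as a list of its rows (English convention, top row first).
Insert 3: appended to row 1. P = [[3]].
Insert 1: 1 bumps 3 from row 1; 3 starts row 2. P = [[1], [3]].
Insert 4: appended to row 1. P = [[1, 4], [3]].
Insert 5: appended to row 1. P = [[1, 4, 5], [3]].
Insert 2: 2 bumps 4 from row 1; 4 appends to row 2. P = [[1, 2, 5], [3, 4]].

So P = [[1, 2, 5], [3, 4]].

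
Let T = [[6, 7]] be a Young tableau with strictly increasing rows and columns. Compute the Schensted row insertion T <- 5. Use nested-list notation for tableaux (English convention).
[[5, 7], [6]]

In row 1, 5 replaces 6 (the leftmost entry greater than 5); 6 is bumped to row 2. 6 starts a new row 2. The new tableau is [[5, 7], [6]].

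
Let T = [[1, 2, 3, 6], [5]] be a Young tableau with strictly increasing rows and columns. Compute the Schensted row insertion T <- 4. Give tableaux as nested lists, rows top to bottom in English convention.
[[1, 2, 3, 4], [5, 6]]

In row 1, 4 replaces 6 (the leftmost entry greater than 4); 6 is bumped to row 2. 6 is appended to row 2. The new tableau is [[1, 2, 3, 4], [5, 6]].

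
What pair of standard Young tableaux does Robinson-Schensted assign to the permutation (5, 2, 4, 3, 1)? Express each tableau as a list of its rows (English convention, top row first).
Insert each entry of the permutation into P by Schensted row insertion, recording in Q the position of each new cell.

Insert 5: appended to row 1. P = [[5]].
Insert 2: 2 bumps 5 from row 1; 5 starts row 2. P = [[2], [5]].
Insert 4: appended to row 1. P = [[2, 4], [5]].
Insert 3: 3 bumps 4 from row 1; 4 bumps 5 from row 2; 5 starts row 3. P = [[2, 3], [4], [5]].
Insert 1: 1 bumps 2 from row 1; 2 bumps 4 from row 2; 4 bumps 5 from row 3; 5 starts row 4. P = [[1, 3], [2], [4], [5]].

So P = [[1, 3], [2], [4], [5]], Q = [[1, 3], [2], [4], [5]].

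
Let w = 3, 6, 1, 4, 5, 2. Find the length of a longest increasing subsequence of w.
3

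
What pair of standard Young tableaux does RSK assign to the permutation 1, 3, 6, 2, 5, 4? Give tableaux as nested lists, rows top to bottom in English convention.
P = [[1, 2, 4], [3, 5], [6]], Q = [[1, 2, 3], [4, 5], [6]]

Insert each entry of the permutation into P by Schensted row insertion, recording in Q the position of each new cell.

Insert 1: appended to row 1. P = [[1]].
Insert 3: appended to row 1. P = [[1, 3]].
Insert 6: appended to row 1. P = [[1, 3, 6]].
Insert 2: 2 bumps 3 from row 1; 3 starts row 2. P = [[1, 2, 6], [3]].
Insert 5: 5 bumps 6 from row 1; 6 appends to row 2. P = [[1, 2, 5], [3, 6]].
Insert 4: 4 bumps 5 from row 1; 5 bumps 6 from row 2; 6 starts row 3. P = [[1, 2, 4], [3, 5], [6]].

So P = [[1, 2, 4], [3, 5], [6]], Q = [[1, 2, 3], [4, 5], [6]].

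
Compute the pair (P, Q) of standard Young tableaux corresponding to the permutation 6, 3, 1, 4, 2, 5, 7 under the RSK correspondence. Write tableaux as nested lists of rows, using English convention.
P = [[1, 2, 5, 7], [3, 4], [6]], Q = [[1, 4, 6, 7], [2, 5], [3]]

Insert each entry of the permutation into P by Schensted row insertion, recording in Q the position of each new cell.

Insert 6: appended to row 1. P = [[6]].
Insert 3: 3 bumps 6 from row 1; 6 starts row 2. P = [[3], [6]].
Insert 1: 1 bumps 3 from row 1; 3 bumps 6 from row 2; 6 starts row 3. P = [[1], [3], [6]].
Insert 4: appended to row 1. P = [[1, 4], [3], [6]].
Insert 2: 2 bumps 4 from row 1; 4 appends to row 2. P = [[1, 2], [3, 4], [6]].
Insert 5: appended to row 1. P = [[1, 2, 5], [3, 4], [6]].
Insert 7: appended to row 1. P = [[1, 2, 5, 7], [3, 4], [6]].

So P = [[1, 2, 5, 7], [3, 4], [6]], Q = [[1, 4, 6, 7], [2, 5], [3]].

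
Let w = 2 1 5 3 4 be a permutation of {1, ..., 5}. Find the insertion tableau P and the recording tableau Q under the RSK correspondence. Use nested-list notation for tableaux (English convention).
P = [[1, 3, 4], [2, 5]], Q = [[1, 3, 5], [2, 4]]

Insert each entry of the permutation into P by Schensted row insertion, recording in Q the position of each new cell.

Insert 2: appended to row 1. P = [[2]].
Insert 1: 1 bumps 2 from row 1; 2 starts row 2. P = [[1], [2]].
Insert 5: appended to row 1. P = [[1, 5], [2]].
Insert 3: 3 bumps 5 from row 1; 5 appends to row 2. P = [[1, 3], [2, 5]].
Insert 4: appended to row 1. P = [[1, 3, 4], [2, 5]].

So P = [[1, 3, 4], [2, 5]], Q = [[1, 3, 5], [2, 4]].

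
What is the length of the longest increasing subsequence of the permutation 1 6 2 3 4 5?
5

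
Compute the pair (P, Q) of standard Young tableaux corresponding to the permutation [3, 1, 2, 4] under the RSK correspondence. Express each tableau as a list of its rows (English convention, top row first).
Insert each entry of the permutation into P by Schensted row insertion, recording in Q the position of each new cell.

Insert 3: appended to row 1. P = [[3]].
Insert 1: 1 bumps 3 from row 1; 3 starts row 2. P = [[1], [3]].
Insert 2: appended to row 1. P = [[1, 2], [3]].
Insert 4: appended to row 1. P = [[1, 2, 4], [3]].

So P = [[1, 2, 4], [3]], Q = [[1, 3, 4], [2]].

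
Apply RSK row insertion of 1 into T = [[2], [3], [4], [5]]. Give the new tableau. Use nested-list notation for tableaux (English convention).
[[1], [2], [3], [4], [5]]

In row 1, 1 replaces 2 (the leftmost entry greater than 1); 2 is bumped to row 2. In row 2, 2 replaces 3 (the leftmost entry greater than 2); 3 is bumped to row 3. In row 3, 3 replaces 4 (the leftmost entry greater than 3); 4 is bumped to row 4. In row 4, 4 replaces 5 (the leftmost entry greater than 4); 5 is bumped to row 5. 5 starts a new row 5. The new tableau is [[1], [2], [3], [4], [5]].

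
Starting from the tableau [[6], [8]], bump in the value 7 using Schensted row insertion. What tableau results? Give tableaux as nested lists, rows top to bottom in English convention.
7 is larger than every entry of row 1, so it is appended to row 1. The new tableau is [[6, 7], [8]].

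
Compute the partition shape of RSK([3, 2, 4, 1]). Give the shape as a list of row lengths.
[2, 1, 1]

Row-insert each entry into an empty tableau.

After inserting 3: P = [[3]].
After inserting 2: P = [[2], [3]].
After inserting 4: P = [[2, 4], [3]].
After inserting 1: P = [[1, 4], [2], [3]].

The final insertion tableau P = [[1, 4], [2], [3]] has shape [2, 1, 1].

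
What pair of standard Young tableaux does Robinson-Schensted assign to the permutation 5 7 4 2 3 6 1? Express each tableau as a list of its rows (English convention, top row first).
P = [[1, 3, 6], [2, 7], [4], [5]], Q = [[1, 2, 6], [3, 5], [4], [7]]

Insert each entry of the permutation into P by Schensted row insertion, recording in Q the position of each new cell.

Insert 5: appended to row 1. P = [[5]].
Insert 7: appended to row 1. P = [[5, 7]].
Insert 4: 4 bumps 5 from row 1; 5 starts row 2. P = [[4, 7], [5]].
Insert 2: 2 bumps 4 from row 1; 4 bumps 5 from row 2; 5 starts row 3. P = [[2, 7], [4], [5]].
Insert 3: 3 bumps 7 from row 1; 7 appends to row 2. P = [[2, 3], [4, 7], [5]].
Insert 6: appended to row 1. P = [[2, 3, 6], [4, 7], [5]].
Insert 1: 1 bumps 2 from row 1; 2 bumps 4 from row 2; 4 bumps 5 from row 3; 5 starts row 4. P = [[1, 3, 6], [2, 7], [4], [5]].

So P = [[1, 3, 6], [2, 7], [4], [5]], Q = [[1, 2, 6], [3, 5], [4], [7]].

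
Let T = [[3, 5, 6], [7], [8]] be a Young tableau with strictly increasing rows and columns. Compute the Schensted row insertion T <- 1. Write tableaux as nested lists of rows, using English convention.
In row 1, 1 replaces 3 (the leftmost entry greater than 1); 3 is bumped to row 2. In row 2, 3 replaces 7 (the leftmost entry greater than 3); 7 is bumped to row 3. In row 3, 7 replaces 8 (the leftmost entry greater than 7); 8 is bumped to row 4. 8 starts a new row 4. The new tableau is [[1, 5, 6], [3], [7], [8]].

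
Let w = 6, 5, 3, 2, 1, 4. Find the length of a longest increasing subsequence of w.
2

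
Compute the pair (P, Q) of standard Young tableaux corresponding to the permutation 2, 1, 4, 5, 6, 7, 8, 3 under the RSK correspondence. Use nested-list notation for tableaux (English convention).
Insert each entry of the permutation into P by Schensted row insertion, recording in Q the position of each new cell.

Insert 2: appended to row 1. P = [[2]], Q = [[1]].
Insert 1: 1 bumps 2 from row 1; 2 starts row 2. P = [[1], [2]], Q = [[1], [2]].
Insert 4: appended to row 1. P = [[1, 4], [2]], Q = [[1, 3], [2]].
Insert 5: appended to row 1. P = [[1, 4, 5], [2]], Q = [[1, 3, 4], [2]].
Insert 6: appended to row 1. P = [[1, 4, 5, 6], [2]], Q = [[1, 3, 4, 5], [2]].
Insert 7: appended to row 1. P = [[1, 4, 5, 6, 7], [2]], Q = [[1, 3, 4, 5, 6], [2]].
Insert 8: appended to row 1. P = [[1, 4, 5, 6, 7, 8], [2]], Q = [[1, 3, 4, 5, 6, 7], [2]].
Insert 3: 3 bumps 4 from row 1; 4 appends to row 2. P = [[1, 3, 5, 6, 7, 8], [2, 4]], Q = [[1, 3, 4, 5, 6, 7], [2, 8]].

So P = [[1, 3, 5, 6, 7, 8], [2, 4]], Q = [[1, 3, 4, 5, 6, 7], [2, 8]].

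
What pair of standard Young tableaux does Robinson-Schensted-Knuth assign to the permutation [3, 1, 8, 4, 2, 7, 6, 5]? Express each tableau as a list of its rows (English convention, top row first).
Insert each entry of the permutation into P by Schensted row insertion, recording in Q the position of each new cell.

Insert 3: appended to row 1. P = [[3]].
Insert 1: 1 bumps 3 from row 1; 3 starts row 2. P = [[1], [3]].
Insert 8: appended to row 1. P = [[1, 8], [3]].
Insert 4: 4 bumps 8 from row 1; 8 appends to row 2. P = [[1, 4], [3, 8]].
Insert 2: 2 bumps 4 from row 1; 4 bumps 8 from row 2; 8 starts row 3. P = [[1, 2], [3, 4], [8]].
Insert 7: appended to row 1. P = [[1, 2, 7], [3, 4], [8]].
Insert 6: 6 bumps 7 from row 1; 7 appends to row 2. P = [[1, 2, 6], [3, 4, 7], [8]].
Insert 5: 5 bumps 6 from row 1; 6 bumps 7 from row 2; 7 bumps 8 from row 3; 8 starts row 4. P = [[1, 2, 5], [3, 4, 6], [7], [8]].

So P = [[1, 2, 5], [3, 4, 6], [7], [8]], Q = [[1, 3, 6], [2, 4, 7], [5], [8]].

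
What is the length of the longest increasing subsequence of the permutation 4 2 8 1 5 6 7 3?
4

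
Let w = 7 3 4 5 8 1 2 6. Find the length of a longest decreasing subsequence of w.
3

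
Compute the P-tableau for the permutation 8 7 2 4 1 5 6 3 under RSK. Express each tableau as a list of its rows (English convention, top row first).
P = [[1, 3, 5, 6], [2, 4], [7], [8]]

Insert 8: appended to row 1. P = [[8]].
Insert 7: 7 bumps 8 from row 1; 8 starts row 2. P = [[7], [8]].
Insert 2: 2 bumps 7 from row 1; 7 bumps 8 from row 2; 8 starts row 3. P = [[2], [7], [8]].
Insert 4: appended to row 1. P = [[2, 4], [7], [8]].
Insert 1: 1 bumps 2 from row 1; 2 bumps 7 from row 2; 7 bumps 8 from row 3; 8 starts row 4. P = [[1, 4], [2], [7], [8]].
Insert 5: appended to row 1. P = [[1, 4, 5], [2], [7], [8]].
Insert 6: appended to row 1. P = [[1, 4, 5, 6], [2], [7], [8]].
Insert 3: 3 bumps 4 from row 1; 4 appends to row 2. P = [[1, 3, 5, 6], [2, 4], [7], [8]].

So P = [[1, 3, 5, 6], [2, 4], [7], [8]].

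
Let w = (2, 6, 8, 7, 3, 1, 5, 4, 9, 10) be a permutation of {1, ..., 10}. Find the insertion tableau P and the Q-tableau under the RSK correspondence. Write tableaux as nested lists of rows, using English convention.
P = [[1, 3, 4, 9, 10], [2, 5], [6, 7], [8]], Q = [[1, 2, 3, 9, 10], [4, 7], [5, 8], [6]]

Insert each entry of the permutation into P by Schensted row insertion, recording in Q the position of each new cell.

Insert 2: appended to row 1. P = [[2]], Q = [[1]].
Insert 6: appended to row 1. P = [[2, 6]], Q = [[1, 2]].
Insert 8: appended to row 1. P = [[2, 6, 8]], Q = [[1, 2, 3]].
Insert 7: 7 bumps 8 from row 1; 8 starts row 2. P = [[2, 6, 7], [8]], Q = [[1, 2, 3], [4]].
Insert 3: 3 bumps 6 from row 1; 6 bumps 8 from row 2; 8 starts row 3. P = [[2, 3, 7], [6], [8]], Q = [[1, 2, 3], [4], [5]].
Insert 1: 1 bumps 2 from row 1; 2 bumps 6 from row 2; 6 bumps 8 from row 3; 8 starts row 4. P = [[1, 3, 7], [2], [6], [8]], Q = [[1, 2, 3], [4], [5], [6]].
Insert 5: 5 bumps 7 from row 1; 7 appends to row 2. P = [[1, 3, 5], [2, 7], [6], [8]], Q = [[1, 2, 3], [4, 7], [5], [6]].
Insert 4: 4 bumps 5 from row 1; 5 bumps 7 from row 2; 7 appends to row 3. P = [[1, 3, 4], [2, 5], [6, 7], [8]], Q = [[1, 2, 3], [4, 7], [5, 8], [6]].
Insert 9: appended to row 1. P = [[1, 3, 4, 9], [2, 5], [6, 7], [8]], Q = [[1, 2, 3, 9], [4, 7], [5, 8], [6]].
Insert 10: appended to row 1. P = [[1, 3, 4, 9, 10], [2, 5], [6, 7], [8]], Q = [[1, 2, 3, 9, 10], [4, 7], [5, 8], [6]].

So P = [[1, 3, 4, 9, 10], [2, 5], [6, 7], [8]], Q = [[1, 2, 3, 9, 10], [4, 7], [5, 8], [6]].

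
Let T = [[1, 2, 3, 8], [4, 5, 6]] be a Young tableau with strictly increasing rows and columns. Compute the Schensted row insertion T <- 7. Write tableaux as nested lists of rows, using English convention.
In row 1, 7 replaces 8 (the leftmost entry greater than 7); 8 is bumped to row 2. 8 is appended to row 2. The new tableau is [[1, 2, 3, 7], [4, 5, 6, 8]].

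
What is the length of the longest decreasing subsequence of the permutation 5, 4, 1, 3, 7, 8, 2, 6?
4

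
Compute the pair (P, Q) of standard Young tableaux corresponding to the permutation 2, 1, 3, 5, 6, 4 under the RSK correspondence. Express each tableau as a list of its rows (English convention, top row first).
Insert each entry of the permutation into P by Schensted row insertion, recording in Q the position of each new cell.

Insert 2: appended to row 1. P = [[2]].
Insert 1: 1 bumps 2 from row 1; 2 starts row 2. P = [[1], [2]].
Insert 3: appended to row 1. P = [[1, 3], [2]].
Insert 5: appended to row 1. P = [[1, 3, 5], [2]].
Insert 6: appended to row 1. P = [[1, 3, 5, 6], [2]].
Insert 4: 4 bumps 5 from row 1; 5 appends to row 2. P = [[1, 3, 4, 6], [2, 5]].

So P = [[1, 3, 4, 6], [2, 5]], Q = [[1, 3, 4, 5], [2, 6]].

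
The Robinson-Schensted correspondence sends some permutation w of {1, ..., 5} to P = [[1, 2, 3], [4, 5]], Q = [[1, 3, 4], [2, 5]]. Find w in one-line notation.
Reverse RSK: for i = n, n-1, ..., 1, locate i in Q, remove the corresponding corner cell from P, and reverse-bump its entry up through P; the value ejected from row 1 is w(i).

So w = 4 1 2 5 3.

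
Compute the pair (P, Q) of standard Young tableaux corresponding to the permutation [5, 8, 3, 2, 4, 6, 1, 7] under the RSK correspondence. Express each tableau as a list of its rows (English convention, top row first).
P = [[1, 4, 6, 7], [2, 8], [3], [5]], Q = [[1, 2, 6, 8], [3, 5], [4], [7]]

Insert each entry of the permutation into P by Schensted row insertion, recording in Q the position of each new cell.

Insert 5: appended to row 1. P = [[5]].
Insert 8: appended to row 1. P = [[5, 8]].
Insert 3: 3 bumps 5 from row 1; 5 starts row 2. P = [[3, 8], [5]].
Insert 2: 2 bumps 3 from row 1; 3 bumps 5 from row 2; 5 starts row 3. P = [[2, 8], [3], [5]].
Insert 4: 4 bumps 8 from row 1; 8 appends to row 2. P = [[2, 4], [3, 8], [5]].
Insert 6: appended to row 1. P = [[2, 4, 6], [3, 8], [5]].
Insert 1: 1 bumps 2 from row 1; 2 bumps 3 from row 2; 3 bumps 5 from row 3; 5 starts row 4. P = [[1, 4, 6], [2, 8], [3], [5]].
Insert 7: appended to row 1. P = [[1, 4, 6, 7], [2, 8], [3], [5]].

So P = [[1, 4, 6, 7], [2, 8], [3], [5]], Q = [[1, 2, 6, 8], [3, 5], [4], [7]].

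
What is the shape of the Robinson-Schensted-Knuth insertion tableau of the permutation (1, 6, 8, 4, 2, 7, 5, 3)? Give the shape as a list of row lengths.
Row-insert each entry into an empty tableau.

After inserting 1: P = [[1]].
After inserting 6: P = [[1, 6]].
After inserting 8: P = [[1, 6, 8]].
After inserting 4: P = [[1, 4, 8], [6]].
After inserting 2: P = [[1, 2, 8], [4], [6]].
After inserting 7: P = [[1, 2, 7], [4, 8], [6]].
After inserting 5: P = [[1, 2, 5], [4, 7], [6, 8]].
After inserting 3: P = [[1, 2, 3], [4, 5], [6, 7], [8]].

The final insertion tableau P = [[1, 2, 3], [4, 5], [6, 7], [8]] has shape [3, 2, 2, 1].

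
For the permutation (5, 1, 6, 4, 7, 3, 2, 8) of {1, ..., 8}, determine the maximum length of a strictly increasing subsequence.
4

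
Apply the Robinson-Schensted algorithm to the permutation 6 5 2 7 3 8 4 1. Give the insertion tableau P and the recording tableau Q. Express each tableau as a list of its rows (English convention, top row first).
Insert each entry of the permutation into P by Schensted row insertion, recording in Q the position of each new cell.

Insert 6: appended to row 1. P = [[6]].
Insert 5: 5 bumps 6 from row 1; 6 starts row 2. P = [[5], [6]].
Insert 2: 2 bumps 5 from row 1; 5 bumps 6 from row 2; 6 starts row 3. P = [[2], [5], [6]].
Insert 7: appended to row 1. P = [[2, 7], [5], [6]].
Insert 3: 3 bumps 7 from row 1; 7 appends to row 2. P = [[2, 3], [5, 7], [6]].
Insert 8: appended to row 1. P = [[2, 3, 8], [5, 7], [6]].
Insert 4: 4 bumps 8 from row 1; 8 appends to row 2. P = [[2, 3, 4], [5, 7, 8], [6]].
Insert 1: 1 bumps 2 from row 1; 2 bumps 5 from row 2; 5 bumps 6 from row 3; 6 starts row 4. P = [[1, 3, 4], [2, 7, 8], [5], [6]].

So P = [[1, 3, 4], [2, 7, 8], [5], [6]], Q = [[1, 4, 6], [2, 5, 7], [3], [8]].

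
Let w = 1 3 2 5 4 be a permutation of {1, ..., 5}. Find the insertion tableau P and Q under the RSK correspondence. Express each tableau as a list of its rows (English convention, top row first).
P = [[1, 2, 4], [3, 5]], Q = [[1, 2, 4], [3, 5]]

Insert each entry of the permutation into P by Schensted row insertion, recording in Q the position of each new cell.

Insert 1: appended to row 1. P = [[1]], Q = [[1]].
Insert 3: appended to row 1. P = [[1, 3]], Q = [[1, 2]].
Insert 2: 2 bumps 3 from row 1; 3 starts row 2. P = [[1, 2], [3]], Q = [[1, 2], [3]].
Insert 5: appended to row 1. P = [[1, 2, 5], [3]], Q = [[1, 2, 4], [3]].
Insert 4: 4 bumps 5 from row 1; 5 appends to row 2. P = [[1, 2, 4], [3, 5]], Q = [[1, 2, 4], [3, 5]].

So P = [[1, 2, 4], [3, 5]], Q = [[1, 2, 4], [3, 5]].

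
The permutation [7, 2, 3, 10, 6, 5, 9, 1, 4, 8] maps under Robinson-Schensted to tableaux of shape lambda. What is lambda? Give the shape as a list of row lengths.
Row-insert each entry into an empty tableau.

After inserting 7: P = [[7]].
After inserting 2: P = [[2], [7]].
After inserting 3: P = [[2, 3], [7]].
After inserting 10: P = [[2, 3, 10], [7]].
After inserting 6: P = [[2, 3, 6], [7, 10]].
After inserting 5: P = [[2, 3, 5], [6, 10], [7]].
After inserting 9: P = [[2, 3, 5, 9], [6, 10], [7]].
After inserting 1: P = [[1, 3, 5, 9], [2, 10], [6], [7]].
After inserting 4: P = [[1, 3, 4, 9], [2, 5], [6, 10], [7]].
After inserting 8: P = [[1, 3, 4, 8], [2, 5, 9], [6, 10], [7]].

The final insertion tableau P = [[1, 3, 4, 8], [2, 5, 9], [6, 10], [7]] has shape [4, 3, 2, 1].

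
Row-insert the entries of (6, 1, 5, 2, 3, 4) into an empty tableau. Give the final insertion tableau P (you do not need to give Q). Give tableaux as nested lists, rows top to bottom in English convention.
Insert 6: appended to row 1. P = [[6]].
Insert 1: 1 bumps 6 from row 1; 6 starts row 2. P = [[1], [6]].
Insert 5: appended to row 1. P = [[1, 5], [6]].
Insert 2: 2 bumps 5 from row 1; 5 bumps 6 from row 2; 6 starts row 3. P = [[1, 2], [5], [6]].
Insert 3: appended to row 1. P = [[1, 2, 3], [5], [6]].
Insert 4: appended to row 1. P = [[1, 2, 3, 4], [5], [6]].

So P = [[1, 2, 3, 4], [5], [6]].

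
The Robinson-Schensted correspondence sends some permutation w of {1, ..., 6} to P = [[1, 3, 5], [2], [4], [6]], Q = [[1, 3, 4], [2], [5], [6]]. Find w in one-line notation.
6 2 4 5 3 1

Reverse RSK: for i = n, n-1, ..., 1, locate i in Q, remove the corresponding corner cell from P, and reverse-bump its entry up through P; the value ejected from row 1 is w(i).

So w = 6 2 4 5 3 1.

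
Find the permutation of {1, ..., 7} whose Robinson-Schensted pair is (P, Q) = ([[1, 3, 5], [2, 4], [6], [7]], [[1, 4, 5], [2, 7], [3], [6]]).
Reverse the RSK construction: for i from n down to 1, find the cell of Q containing i, remove the entry at that cell from P, and reverse-bump it up through P; the value ejected from row 1 is w(i).

Step i=7: Q has 7 at row 2, column 2; remove 4 from row 2 of P and reverse-bump: 4 enters row 1 and ejects 3. So w(7) = 3. P is now [[1, 4, 5], [2], [6], [7]].
Step i=6: Q has 6 at row 4, column 1; remove 7 from row 4 of P and reverse-bump: 7 enters row 3 and ejects 6; 6 enters row 2 and ejects 2; 2 enters row 1 and ejects 1. So w(6) = 1. P is now [[2, 4, 5], [6], [7]].
Step i=5: Q has 5 at row 1, column 3; remove that cell from P, ejecting 5. So w(5) = 5. P is now [[2, 4], [6], [7]].
Step i=4: Q has 4 at row 1, column 2; remove that cell from P, ejecting 4. So w(4) = 4. P is now [[2], [6], [7]].
Step i=3: Q has 3 at row 3, column 1; remove 7 from row 3 of P and reverse-bump: 7 enters row 2 and ejects 6; 6 enters row 1 and ejects 2. So w(3) = 2. P is now [[6], [7]].
Step i=2: Q has 2 at row 2, column 1; remove 7 from row 2 of P and reverse-bump: 7 enters row 1 and ejects 6. So w(2) = 6. P is now [[7]].
Step i=1: Q has 1 at row 1, column 1; remove that cell from P, ejecting 7. So w(1) = 7. P is now [].

So w = 7 6 2 4 5 1 3.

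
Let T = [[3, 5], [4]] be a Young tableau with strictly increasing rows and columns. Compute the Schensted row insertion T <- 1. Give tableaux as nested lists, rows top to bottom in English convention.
In row 1, 1 replaces 3 (the leftmost entry greater than 1); 3 is bumped to row 2. In row 2, 3 replaces 4 (the leftmost entry greater than 3); 4 is bumped to row 3. 4 starts a new row 3. The new tableau is [[1, 5], [3], [4]].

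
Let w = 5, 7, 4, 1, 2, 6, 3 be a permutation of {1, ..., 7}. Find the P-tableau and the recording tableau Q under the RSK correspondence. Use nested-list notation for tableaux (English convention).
P = [[1, 2, 3], [4, 6], [5, 7]], Q = [[1, 2, 6], [3, 5], [4, 7]]

Insert each entry of the permutation into P by Schensted row insertion, recording in Q the position of each new cell.

Insert 5: appended to row 1. P = [[5]].
Insert 7: appended to row 1. P = [[5, 7]].
Insert 4: 4 bumps 5 from row 1; 5 starts row 2. P = [[4, 7], [5]].
Insert 1: 1 bumps 4 from row 1; 4 bumps 5 from row 2; 5 starts row 3. P = [[1, 7], [4], [5]].
Insert 2: 2 bumps 7 from row 1; 7 appends to row 2. P = [[1, 2], [4, 7], [5]].
Insert 6: appended to row 1. P = [[1, 2, 6], [4, 7], [5]].
Insert 3: 3 bumps 6 from row 1; 6 bumps 7 from row 2; 7 appends to row 3. P = [[1, 2, 3], [4, 6], [5, 7]].

So P = [[1, 2, 3], [4, 6], [5, 7]], Q = [[1, 2, 6], [3, 5], [4, 7]].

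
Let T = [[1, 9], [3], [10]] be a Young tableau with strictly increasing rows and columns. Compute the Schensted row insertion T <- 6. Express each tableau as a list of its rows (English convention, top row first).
[[1, 6], [3, 9], [10]]

In row 1, 6 replaces 9 (the leftmost entry greater than 6); 9 is bumped to row 2. 9 is appended to row 2. The new tableau is [[1, 6], [3, 9], [10]].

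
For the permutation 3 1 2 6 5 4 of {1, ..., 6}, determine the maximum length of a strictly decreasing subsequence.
3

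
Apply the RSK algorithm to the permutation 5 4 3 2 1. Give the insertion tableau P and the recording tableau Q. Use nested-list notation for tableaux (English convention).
Insert each entry of the permutation into P by Schensted row insertion, recording in Q the position of each new cell.

Insert 5: appended to row 1. P = [[5]].
Insert 4: 4 bumps 5 from row 1; 5 starts row 2. P = [[4], [5]].
Insert 3: 3 bumps 4 from row 1; 4 bumps 5 from row 2; 5 starts row 3. P = [[3], [4], [5]].
Insert 2: 2 bumps 3 from row 1; 3 bumps 4 from row 2; 4 bumps 5 from row 3; 5 starts row 4. P = [[2], [3], [4], [5]].
Insert 1: 1 bumps 2 from row 1; 2 bumps 3 from row 2; 3 bumps 4 from row 3; 4 bumps 5 from row 4; 5 starts row 5. P = [[1], [2], [3], [4], [5]].

So P = [[1], [2], [3], [4], [5]], Q = [[1], [2], [3], [4], [5]].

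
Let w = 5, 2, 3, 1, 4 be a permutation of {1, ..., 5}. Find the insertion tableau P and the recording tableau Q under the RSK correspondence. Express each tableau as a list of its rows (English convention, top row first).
Insert each entry of the permutation into P by Schensted row insertion, recording in Q the position of each new cell.

Insert 5: appended to row 1. P = [[5]].
Insert 2: 2 bumps 5 from row 1; 5 starts row 2. P = [[2], [5]].
Insert 3: appended to row 1. P = [[2, 3], [5]].
Insert 1: 1 bumps 2 from row 1; 2 bumps 5 from row 2; 5 starts row 3. P = [[1, 3], [2], [5]].
Insert 4: appended to row 1. P = [[1, 3, 4], [2], [5]].

So P = [[1, 3, 4], [2], [5]], Q = [[1, 3, 5], [2], [4]].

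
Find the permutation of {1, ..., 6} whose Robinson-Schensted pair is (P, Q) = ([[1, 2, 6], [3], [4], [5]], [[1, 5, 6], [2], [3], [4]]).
Reverse the RSK construction: for i from n down to 1, find the cell of Q containing i, remove the entry at that cell from P, and reverse-bump it up through P; the value ejected from row 1 is w(i).

Step i=6: Q has 6 at row 1, column 3; remove that cell from P, ejecting 6. So w(6) = 6. P is now [[1, 2], [3], [4], [5]].
Step i=5: Q has 5 at row 1, column 2; remove that cell from P, ejecting 2. So w(5) = 2. P is now [[1], [3], [4], [5]].
Step i=4: Q has 4 at row 4, column 1; remove 5 from row 4 of P and reverse-bump: 5 enters row 3 and ejects 4; 4 enters row 2 and ejects 3; 3 enters row 1 and ejects 1. So w(4) = 1. P is now [[3], [4], [5]].
Step i=3: Q has 3 at row 3, column 1; remove 5 from row 3 of P and reverse-bump: 5 enters row 2 and ejects 4; 4 enters row 1 and ejects 3. So w(3) = 3. P is now [[4], [5]].
Step i=2: Q has 2 at row 2, column 1; remove 5 from row 2 of P and reverse-bump: 5 enters row 1 and ejects 4. So w(2) = 4. P is now [[5]].
Step i=1: Q has 1 at row 1, column 1; remove that cell from P, ejecting 5. So w(1) = 5. P is now [].

So w = 5 4 3 1 2 6.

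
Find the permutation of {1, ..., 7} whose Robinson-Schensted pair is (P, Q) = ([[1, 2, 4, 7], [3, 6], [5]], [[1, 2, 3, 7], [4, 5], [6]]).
1 5 6 3 4 2 7

Reverse RSK: for i = n, n-1, ..., 1, locate i in Q, remove the corresponding corner cell from P, and reverse-bump its entry up through P; the value ejected from row 1 is w(i).

So w = 1 5 6 3 4 2 7.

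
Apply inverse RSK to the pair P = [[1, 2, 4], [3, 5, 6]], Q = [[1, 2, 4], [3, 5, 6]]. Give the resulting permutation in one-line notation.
3 5 1 6 2 4

Reverse the RSK construction: for i from n down to 1, find the cell of Q containing i, remove the entry at that cell from P, and reverse-bump it up through P; the value ejected from row 1 is w(i).

Step i=6: Q has 6 at row 2, column 3; remove 6 from row 2 of P and reverse-bump: 6 enters row 1 and ejects 4. So w(6) = 4. P is now [[1, 2, 6], [3, 5]].
Step i=5: Q has 5 at row 2, column 2; remove 5 from row 2 of P and reverse-bump: 5 enters row 1 and ejects 2. So w(5) = 2. P is now [[1, 5, 6], [3]].
Step i=4: Q has 4 at row 1, column 3; remove that cell from P, ejecting 6. So w(4) = 6. P is now [[1, 5], [3]].
Step i=3: Q has 3 at row 2, column 1; remove 3 from row 2 of P and reverse-bump: 3 enters row 1 and ejects 1. So w(3) = 1. P is now [[3, 5]].
Step i=2: Q has 2 at row 1, column 2; remove that cell from P, ejecting 5. So w(2) = 5. P is now [[3]].
Step i=1: Q has 1 at row 1, column 1; remove that cell from P, ejecting 3. So w(1) = 3. P is now [].

So w = 3 5 1 6 2 4.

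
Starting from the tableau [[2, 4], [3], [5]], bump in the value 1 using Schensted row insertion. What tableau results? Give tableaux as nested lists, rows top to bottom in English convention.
In row 1, 1 replaces 2 (the leftmost entry greater than 1); 2 is bumped to row 2. In row 2, 2 replaces 3 (the leftmost entry greater than 2); 3 is bumped to row 3. In row 3, 3 replaces 5 (the leftmost entry greater than 3); 5 is bumped to row 4. 5 starts a new row 4. The new tableau is [[1, 4], [2], [3], [5]].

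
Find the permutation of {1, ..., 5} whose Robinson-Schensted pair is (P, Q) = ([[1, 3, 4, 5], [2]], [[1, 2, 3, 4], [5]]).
Reverse RSK: for i = n, n-1, ..., 1, locate i in Q, remove the corresponding corner cell from P, and reverse-bump its entry up through P; the value ejected from row 1 is w(i).

So w = 2 3 4 5 1.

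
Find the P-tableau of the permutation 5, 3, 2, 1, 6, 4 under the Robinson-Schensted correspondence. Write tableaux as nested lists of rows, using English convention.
Insert 5: appended to row 1. P = [[5]].
Insert 3: 3 bumps 5 from row 1; 5 starts row 2. P = [[3], [5]].
Insert 2: 2 bumps 3 from row 1; 3 bumps 5 from row 2; 5 starts row 3. P = [[2], [3], [5]].
Insert 1: 1 bumps 2 from row 1; 2 bumps 3 from row 2; 3 bumps 5 from row 3; 5 starts row 4. P = [[1], [2], [3], [5]].
Insert 6: appended to row 1. P = [[1, 6], [2], [3], [5]].
Insert 4: 4 bumps 6 from row 1; 6 appends to row 2. P = [[1, 4], [2, 6], [3], [5]].

So P = [[1, 4], [2, 6], [3], [5]].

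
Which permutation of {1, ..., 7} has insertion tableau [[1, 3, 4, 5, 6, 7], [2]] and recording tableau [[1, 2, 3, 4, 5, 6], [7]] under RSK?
2 3 4 5 6 7 1

Reverse the RSK construction: for i from n down to 1, find the cell of Q containing i, remove the entry at that cell from P, and reverse-bump it up through P; the value ejected from row 1 is w(i).

Step i=7: Q has 7 at row 2, column 1; remove 2 from row 2 of P and reverse-bump: 2 enters row 1 and ejects 1. So w(7) = 1. P is now [[2, 3, 4, 5, 6, 7]].
Step i=6: Q has 6 at row 1, column 6; remove that cell from P, ejecting 7. So w(6) = 7. P is now [[2, 3, 4, 5, 6]].
Step i=5: Q has 5 at row 1, column 5; remove that cell from P, ejecting 6. So w(5) = 6. P is now [[2, 3, 4, 5]].
Step i=4: Q has 4 at row 1, column 4; remove that cell from P, ejecting 5. So w(4) = 5. P is now [[2, 3, 4]].
Step i=3: Q has 3 at row 1, column 3; remove that cell from P, ejecting 4. So w(3) = 4. P is now [[2, 3]].
Step i=2: Q has 2 at row 1, column 2; remove that cell from P, ejecting 3. So w(2) = 3. P is now [[2]].
Step i=1: Q has 1 at row 1, column 1; remove that cell from P, ejecting 2. So w(1) = 2. P is now [].

So w = 2 3 4 5 6 7 1.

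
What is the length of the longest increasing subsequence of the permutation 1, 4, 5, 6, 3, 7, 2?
5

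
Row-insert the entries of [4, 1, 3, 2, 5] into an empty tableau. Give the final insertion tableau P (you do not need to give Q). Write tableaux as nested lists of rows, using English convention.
P = [[1, 2, 5], [3], [4]]

Insert 4: appended to row 1. P = [[4]].
Insert 1: 1 bumps 4 from row 1; 4 starts row 2. P = [[1], [4]].
Insert 3: appended to row 1. P = [[1, 3], [4]].
Insert 2: 2 bumps 3 from row 1; 3 bumps 4 from row 2; 4 starts row 3. P = [[1, 2], [3], [4]].
Insert 5: appended to row 1. P = [[1, 2, 5], [3], [4]].

So P = [[1, 2, 5], [3], [4]].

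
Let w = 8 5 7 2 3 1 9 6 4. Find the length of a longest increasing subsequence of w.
3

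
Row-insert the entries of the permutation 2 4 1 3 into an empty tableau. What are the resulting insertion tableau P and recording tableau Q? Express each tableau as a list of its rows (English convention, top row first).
P = [[1, 3], [2, 4]], Q = [[1, 2], [3, 4]]

Insert each entry of the permutation into P by Schensted row insertion, recording in Q the position of each new cell.

Insert 2: appended to row 1. P = [[2]].
Insert 4: appended to row 1. P = [[2, 4]].
Insert 1: 1 bumps 2 from row 1; 2 starts row 2. P = [[1, 4], [2]].
Insert 3: 3 bumps 4 from row 1; 4 appends to row 2. P = [[1, 3], [2, 4]].

So P = [[1, 3], [2, 4]], Q = [[1, 2], [3, 4]].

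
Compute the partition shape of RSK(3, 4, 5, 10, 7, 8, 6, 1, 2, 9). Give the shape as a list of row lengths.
Row-insert each entry into an empty tableau.

After inserting 3: P = [[3]].
After inserting 4: P = [[3, 4]].
After inserting 5: P = [[3, 4, 5]].
After inserting 10: P = [[3, 4, 5, 10]].
After inserting 7: P = [[3, 4, 5, 7], [10]].
After inserting 8: P = [[3, 4, 5, 7, 8], [10]].
After inserting 6: P = [[3, 4, 5, 6, 8], [7], [10]].
After inserting 1: P = [[1, 4, 5, 6, 8], [3], [7], [10]].
After inserting 2: P = [[1, 2, 5, 6, 8], [3, 4], [7], [10]].
After inserting 9: P = [[1, 2, 5, 6, 8, 9], [3, 4], [7], [10]].

The final insertion tableau P = [[1, 2, 5, 6, 8, 9], [3, 4], [7], [10]] has shape [6, 2, 1, 1].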